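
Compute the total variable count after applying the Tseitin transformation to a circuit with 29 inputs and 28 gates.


The Tseitin transformation introduces one auxiliary variable per gate.
Total variables = inputs + gates = 29 + 28 = 57.

57


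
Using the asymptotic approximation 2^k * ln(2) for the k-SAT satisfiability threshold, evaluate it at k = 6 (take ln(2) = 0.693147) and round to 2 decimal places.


Using the asymptotic formula: threshold ~ 2^k * ln(2).
2^6 = 64.
64 * 0.693147 = 44.36.

44.36


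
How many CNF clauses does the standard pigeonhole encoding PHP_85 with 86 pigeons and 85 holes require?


The PHP encoding has two parts:
1) At-least-one-hole clauses: 86 (one per pigeon, each with 85 literals).
2) At-most-one-pigeon-per-hole clauses: 85 holes * C(86,2) = 85 * 3655 = 310675.
Total clauses = 86 + 310675 = 310761.

310761


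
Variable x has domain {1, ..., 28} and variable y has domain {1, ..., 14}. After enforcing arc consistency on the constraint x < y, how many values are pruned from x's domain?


For the constraint x < y, x needs a supporting value in y's domain.
x can be at most 13 (one less than y's maximum).
Valid x values from domain: 13 out of 28.
Pruned = 28 - 13 = 15.

15


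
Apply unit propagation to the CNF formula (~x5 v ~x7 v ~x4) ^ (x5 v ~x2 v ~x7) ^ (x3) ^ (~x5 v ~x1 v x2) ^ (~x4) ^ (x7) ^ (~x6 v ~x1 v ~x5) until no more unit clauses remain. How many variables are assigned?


Unit propagation repeatedly assigns the literal in any unit clause, then simplifies.
Assignments in order: x3 = T, x4 = F, x7 = T.
No further unit clauses remain.
Total variables assigned = 3.

3


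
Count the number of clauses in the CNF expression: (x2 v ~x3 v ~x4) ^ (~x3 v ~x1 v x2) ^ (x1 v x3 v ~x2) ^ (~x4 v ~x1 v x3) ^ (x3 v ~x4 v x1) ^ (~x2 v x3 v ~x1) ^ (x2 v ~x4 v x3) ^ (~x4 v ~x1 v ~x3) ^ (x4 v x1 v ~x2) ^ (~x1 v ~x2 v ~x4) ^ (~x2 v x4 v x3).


Each group enclosed in parentheses joined by ^ is one clause.
Counting the conjuncts: 11 clauses.

11


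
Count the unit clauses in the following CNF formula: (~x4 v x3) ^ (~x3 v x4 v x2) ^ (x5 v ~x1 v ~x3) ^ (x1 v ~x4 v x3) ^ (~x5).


A unit clause contains exactly one literal.
Unit clauses found: (~x5).
Count = 1.

1


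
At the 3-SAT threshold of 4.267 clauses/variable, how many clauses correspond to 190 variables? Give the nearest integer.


The 3-SAT phase transition occurs at approximately 4.267 clauses per variable.
m = 4.267 * 190 = 810.73.
Rounded to nearest integer: 811.

811


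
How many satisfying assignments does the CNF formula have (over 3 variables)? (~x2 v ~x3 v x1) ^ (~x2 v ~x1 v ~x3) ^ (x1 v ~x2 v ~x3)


Enumerate all 8 truth assignments over 3 variables.
Test each against every clause.
Satisfying assignments found: 6.

6


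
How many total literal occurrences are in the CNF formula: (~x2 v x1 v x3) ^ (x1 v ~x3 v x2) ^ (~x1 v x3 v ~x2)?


Clause lengths: 3, 3, 3.
Sum = 3 + 3 + 3 = 9.

9


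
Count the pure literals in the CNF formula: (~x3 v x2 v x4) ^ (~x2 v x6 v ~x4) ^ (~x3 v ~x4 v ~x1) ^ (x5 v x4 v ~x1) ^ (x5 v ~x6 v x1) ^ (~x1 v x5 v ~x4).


A pure literal appears in only one polarity across all clauses.
Pure literals: x3 (negative only), x5 (positive only).
Count = 2.

2


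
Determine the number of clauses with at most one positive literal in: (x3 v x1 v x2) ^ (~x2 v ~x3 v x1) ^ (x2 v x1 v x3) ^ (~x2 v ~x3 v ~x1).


A Horn clause has at most one positive literal.
Clause 1: 3 positive lit(s) -> not Horn
Clause 2: 1 positive lit(s) -> Horn
Clause 3: 3 positive lit(s) -> not Horn
Clause 4: 0 positive lit(s) -> Horn
Total Horn clauses = 2.

2


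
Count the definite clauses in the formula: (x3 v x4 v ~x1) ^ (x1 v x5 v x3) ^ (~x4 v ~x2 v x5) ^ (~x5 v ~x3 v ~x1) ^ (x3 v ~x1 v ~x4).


A definite clause has exactly one positive literal.
Clause 1: 2 positive -> not definite
Clause 2: 3 positive -> not definite
Clause 3: 1 positive -> definite
Clause 4: 0 positive -> not definite
Clause 5: 1 positive -> definite
Definite clause count = 2.

2


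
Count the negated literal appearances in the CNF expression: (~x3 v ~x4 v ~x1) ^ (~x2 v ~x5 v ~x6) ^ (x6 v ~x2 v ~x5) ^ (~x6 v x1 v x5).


Scan each clause for negated literals.
Clause 1: 3 negative; Clause 2: 3 negative; Clause 3: 2 negative; Clause 4: 1 negative.
Total negative literal occurrences = 9.

9


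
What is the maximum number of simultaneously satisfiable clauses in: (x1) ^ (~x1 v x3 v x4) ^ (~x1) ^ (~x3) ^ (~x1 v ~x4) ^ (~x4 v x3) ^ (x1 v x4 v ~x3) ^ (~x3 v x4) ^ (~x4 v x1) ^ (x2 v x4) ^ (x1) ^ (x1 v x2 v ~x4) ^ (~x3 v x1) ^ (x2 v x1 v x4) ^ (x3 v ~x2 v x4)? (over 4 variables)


Enumerate all 16 truth assignments.
For each, count how many of the 15 clauses are satisfied.
The formula is not fully satisfiable, so the maximum is below 15.
Maximum simultaneously satisfiable clauses = 12.

12


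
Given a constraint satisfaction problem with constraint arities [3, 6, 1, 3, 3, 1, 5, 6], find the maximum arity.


The arities are: 3, 6, 1, 3, 3, 1, 5, 6.
Scan for the maximum value.
Maximum arity = 6.

6


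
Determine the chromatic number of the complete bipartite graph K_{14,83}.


K_{14,83} is bipartite by definition: the two parts are independent sets, with every edge crossing between them.
Color all vertices in one part with color 1 and all vertices in the other part with color 2.
Since the graph has at least one edge, one color does not suffice.
Chromatic number = 2.

2


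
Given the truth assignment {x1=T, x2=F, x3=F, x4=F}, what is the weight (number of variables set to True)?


The weight is the number of variables assigned True.
True variables: x1.
Weight = 1.

1


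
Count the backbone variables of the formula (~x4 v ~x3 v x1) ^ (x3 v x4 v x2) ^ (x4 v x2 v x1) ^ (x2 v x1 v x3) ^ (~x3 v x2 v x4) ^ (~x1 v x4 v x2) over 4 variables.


Find all satisfying assignments: 9 model(s).
Check which variables have the same value in every model.
No variable is fixed across all models.
Backbone size = 0.

0


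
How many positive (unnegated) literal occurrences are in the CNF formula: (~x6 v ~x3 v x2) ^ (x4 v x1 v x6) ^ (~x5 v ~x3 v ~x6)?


Scan each clause for unnegated literals.
Clause 1: 1 positive; Clause 2: 3 positive; Clause 3: 0 positive.
Total positive literal occurrences = 4.

4


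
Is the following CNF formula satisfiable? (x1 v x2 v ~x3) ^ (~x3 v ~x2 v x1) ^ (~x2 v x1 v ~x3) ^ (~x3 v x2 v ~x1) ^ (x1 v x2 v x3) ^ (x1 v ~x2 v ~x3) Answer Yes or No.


Check all 8 possible truth assignments.
Number of satisfying assignments found: 4.
The formula is satisfiable.

Yes


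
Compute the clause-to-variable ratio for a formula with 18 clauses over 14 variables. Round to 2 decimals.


Clause-to-variable ratio = clauses / variables.
18 / 14 = 1.29.

1.29


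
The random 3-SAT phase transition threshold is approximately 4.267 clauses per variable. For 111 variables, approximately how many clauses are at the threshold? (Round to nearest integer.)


The 3-SAT phase transition occurs at approximately 4.267 clauses per variable.
m = 4.267 * 111 = 473.637.
Rounded to nearest integer: 474.

474


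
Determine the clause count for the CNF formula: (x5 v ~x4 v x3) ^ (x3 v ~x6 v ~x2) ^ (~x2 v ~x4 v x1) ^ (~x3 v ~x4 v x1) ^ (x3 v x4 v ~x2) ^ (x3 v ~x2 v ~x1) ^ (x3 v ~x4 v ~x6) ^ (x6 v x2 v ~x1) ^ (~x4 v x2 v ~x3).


Each group enclosed in parentheses joined by ^ is one clause.
Counting the conjuncts: 9 clauses.

9


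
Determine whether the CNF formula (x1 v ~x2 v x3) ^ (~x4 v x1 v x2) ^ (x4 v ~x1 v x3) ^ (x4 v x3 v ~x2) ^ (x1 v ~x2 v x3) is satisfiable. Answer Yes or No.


Check all 16 possible truth assignments.
Number of satisfying assignments found: 10.
The formula is satisfiable.

Yes


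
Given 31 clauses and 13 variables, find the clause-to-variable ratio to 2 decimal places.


Clause-to-variable ratio = clauses / variables.
31 / 13 = 2.38.

2.38


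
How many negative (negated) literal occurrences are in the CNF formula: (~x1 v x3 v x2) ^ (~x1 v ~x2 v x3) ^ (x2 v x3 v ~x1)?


Scan each clause for negated literals.
Clause 1: 1 negative; Clause 2: 2 negative; Clause 3: 1 negative.
Total negative literal occurrences = 4.

4


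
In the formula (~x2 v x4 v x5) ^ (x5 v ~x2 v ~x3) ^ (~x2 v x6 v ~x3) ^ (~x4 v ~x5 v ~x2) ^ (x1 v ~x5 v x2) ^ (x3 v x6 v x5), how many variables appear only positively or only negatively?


A pure literal appears in only one polarity across all clauses.
Pure literals: x1 (positive only), x6 (positive only).
Count = 2.

2


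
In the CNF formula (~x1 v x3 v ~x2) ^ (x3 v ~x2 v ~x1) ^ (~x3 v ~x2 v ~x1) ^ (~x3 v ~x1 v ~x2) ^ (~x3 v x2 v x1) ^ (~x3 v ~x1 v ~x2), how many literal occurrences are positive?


Scan each clause for unnegated literals.
Clause 1: 1 positive; Clause 2: 1 positive; Clause 3: 0 positive; Clause 4: 0 positive; Clause 5: 2 positive; Clause 6: 0 positive.
Total positive literal occurrences = 4.

4


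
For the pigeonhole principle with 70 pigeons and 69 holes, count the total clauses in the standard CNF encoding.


The PHP encoding has two parts:
1) At-least-one-hole clauses: 70 (one per pigeon, each with 69 literals).
2) At-most-one-pigeon-per-hole clauses: 69 holes * C(70,2) = 69 * 2415 = 166635.
Total clauses = 70 + 166635 = 166705.

166705


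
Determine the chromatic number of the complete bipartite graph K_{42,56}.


K_{42,56} is bipartite by definition: the two parts are independent sets, with every edge crossing between them.
Color all vertices in one part with color 1 and all vertices in the other part with color 2.
Since the graph has at least one edge, one color does not suffice.
Chromatic number = 2.

2


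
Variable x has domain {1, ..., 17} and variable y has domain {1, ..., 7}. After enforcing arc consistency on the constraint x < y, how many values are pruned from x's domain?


For the constraint x < y, x needs a supporting value in y's domain.
x can be at most 6 (one less than y's maximum).
Valid x values from domain: 6 out of 17.
Pruned = 17 - 6 = 11.

11


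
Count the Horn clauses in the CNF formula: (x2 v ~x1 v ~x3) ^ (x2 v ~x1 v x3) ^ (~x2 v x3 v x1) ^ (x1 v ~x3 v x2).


A Horn clause has at most one positive literal.
Clause 1: 1 positive lit(s) -> Horn
Clause 2: 2 positive lit(s) -> not Horn
Clause 3: 2 positive lit(s) -> not Horn
Clause 4: 2 positive lit(s) -> not Horn
Total Horn clauses = 1.

1


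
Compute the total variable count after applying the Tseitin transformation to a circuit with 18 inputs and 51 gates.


The Tseitin transformation introduces one auxiliary variable per gate.
Total variables = inputs + gates = 18 + 51 = 69.

69


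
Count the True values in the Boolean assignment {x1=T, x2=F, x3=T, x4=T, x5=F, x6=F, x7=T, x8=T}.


The weight is the number of variables assigned True.
True variables: x1, x3, x4, x7, x8.
Weight = 5.

5


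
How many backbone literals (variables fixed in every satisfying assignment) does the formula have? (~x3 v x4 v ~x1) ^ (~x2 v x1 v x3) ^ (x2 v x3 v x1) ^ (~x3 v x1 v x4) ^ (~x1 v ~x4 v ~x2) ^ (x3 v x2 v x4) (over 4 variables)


Find all satisfying assignments: 5 model(s).
Check which variables have the same value in every model.
No variable is fixed across all models.
Backbone size = 0.

0


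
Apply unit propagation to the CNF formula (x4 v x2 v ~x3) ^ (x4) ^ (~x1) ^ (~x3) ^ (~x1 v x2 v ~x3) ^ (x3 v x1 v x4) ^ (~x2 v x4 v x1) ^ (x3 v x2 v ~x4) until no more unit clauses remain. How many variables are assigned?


Unit propagation repeatedly assigns the literal in any unit clause, then simplifies.
Assignments in order: x4 = T, x1 = F, x3 = F, x2 = T.
No further unit clauses remain.
Total variables assigned = 4.

4


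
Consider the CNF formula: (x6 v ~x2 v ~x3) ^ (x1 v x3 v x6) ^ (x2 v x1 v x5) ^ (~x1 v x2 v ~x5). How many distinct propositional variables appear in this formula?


Identify each distinct variable in the formula.
Variables found: x1, x2, x3, x5, x6.
Total distinct variables = 5.

5


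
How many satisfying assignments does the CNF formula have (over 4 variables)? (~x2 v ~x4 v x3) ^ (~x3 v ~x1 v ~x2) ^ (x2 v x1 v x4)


Enumerate all 16 truth assignments over 4 variables.
Test each against every clause.
Satisfying assignments found: 10.

10


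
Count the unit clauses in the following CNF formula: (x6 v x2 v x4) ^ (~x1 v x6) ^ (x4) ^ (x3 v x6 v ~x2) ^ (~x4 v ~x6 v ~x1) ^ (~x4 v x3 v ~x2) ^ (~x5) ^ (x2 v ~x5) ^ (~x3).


A unit clause contains exactly one literal.
Unit clauses found: (x4), (~x5), (~x3).
Count = 3.

3


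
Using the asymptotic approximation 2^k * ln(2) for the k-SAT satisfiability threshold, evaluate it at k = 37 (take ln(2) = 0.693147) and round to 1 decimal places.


Using the asymptotic formula: threshold ~ 2^k * ln(2).
2^37 = 137438953472.
137438953472 * 0.693147 = 95265398282.3.

95265398282.3


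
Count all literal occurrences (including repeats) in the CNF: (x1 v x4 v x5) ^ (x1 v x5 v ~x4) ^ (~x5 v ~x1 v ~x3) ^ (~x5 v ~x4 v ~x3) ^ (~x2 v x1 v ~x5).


Clause lengths: 3, 3, 3, 3, 3.
Sum = 3 + 3 + 3 + 3 + 3 = 15.

15


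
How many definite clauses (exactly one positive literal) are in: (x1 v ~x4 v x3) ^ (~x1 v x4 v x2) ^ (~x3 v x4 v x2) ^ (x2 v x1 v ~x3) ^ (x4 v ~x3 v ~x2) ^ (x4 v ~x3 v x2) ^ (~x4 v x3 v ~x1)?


A definite clause has exactly one positive literal.
Clause 1: 2 positive -> not definite
Clause 2: 2 positive -> not definite
Clause 3: 2 positive -> not definite
Clause 4: 2 positive -> not definite
Clause 5: 1 positive -> definite
Clause 6: 2 positive -> not definite
Clause 7: 1 positive -> definite
Definite clause count = 2.

2


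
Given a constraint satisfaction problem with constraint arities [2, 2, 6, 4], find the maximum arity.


The arities are: 2, 2, 6, 4.
Scan for the maximum value.
Maximum arity = 6.

6


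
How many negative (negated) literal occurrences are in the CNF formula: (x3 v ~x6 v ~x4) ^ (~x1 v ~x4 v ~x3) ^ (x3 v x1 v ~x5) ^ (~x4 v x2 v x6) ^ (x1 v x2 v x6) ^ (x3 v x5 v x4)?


Scan each clause for negated literals.
Clause 1: 2 negative; Clause 2: 3 negative; Clause 3: 1 negative; Clause 4: 1 negative; Clause 5: 0 negative; Clause 6: 0 negative.
Total negative literal occurrences = 7.

7


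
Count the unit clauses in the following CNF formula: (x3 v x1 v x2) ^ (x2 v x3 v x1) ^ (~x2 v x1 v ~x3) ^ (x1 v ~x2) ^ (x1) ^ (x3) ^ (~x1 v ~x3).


A unit clause contains exactly one literal.
Unit clauses found: (x1), (x3).
Count = 2.

2


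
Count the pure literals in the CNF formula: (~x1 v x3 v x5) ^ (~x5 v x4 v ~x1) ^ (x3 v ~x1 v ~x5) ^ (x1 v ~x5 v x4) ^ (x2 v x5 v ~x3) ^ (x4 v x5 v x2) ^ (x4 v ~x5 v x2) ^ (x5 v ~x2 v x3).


A pure literal appears in only one polarity across all clauses.
Pure literals: x4 (positive only).
Count = 1.

1


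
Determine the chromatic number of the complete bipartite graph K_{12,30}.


K_{12,30} is bipartite by definition: the two parts are independent sets, with every edge crossing between them.
Color all vertices in one part with color 1 and all vertices in the other part with color 2.
Since the graph has at least one edge, one color does not suffice.
Chromatic number = 2.

2


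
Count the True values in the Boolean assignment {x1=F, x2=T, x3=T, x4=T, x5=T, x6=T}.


The weight is the number of variables assigned True.
True variables: x2, x3, x4, x5, x6.
Weight = 5.

5


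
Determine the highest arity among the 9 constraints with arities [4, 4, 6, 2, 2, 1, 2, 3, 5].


The arities are: 4, 4, 6, 2, 2, 1, 2, 3, 5.
Scan for the maximum value.
Maximum arity = 6.

6


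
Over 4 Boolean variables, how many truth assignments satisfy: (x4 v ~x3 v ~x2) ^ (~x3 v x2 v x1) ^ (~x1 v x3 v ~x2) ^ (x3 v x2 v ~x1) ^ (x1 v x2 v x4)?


Enumerate all 16 truth assignments over 4 variables.
Test each against every clause.
Satisfying assignments found: 7.

7


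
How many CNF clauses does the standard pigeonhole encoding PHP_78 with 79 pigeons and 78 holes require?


The PHP encoding has two parts:
1) At-least-one-hole clauses: 79 (one per pigeon, each with 78 literals).
2) At-most-one-pigeon-per-hole clauses: 78 holes * C(79,2) = 78 * 3081 = 240318.
Total clauses = 79 + 240318 = 240397.

240397


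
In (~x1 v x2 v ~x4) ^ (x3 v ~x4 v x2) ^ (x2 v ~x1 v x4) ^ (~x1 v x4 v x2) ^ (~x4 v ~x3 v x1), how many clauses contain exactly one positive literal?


A definite clause has exactly one positive literal.
Clause 1: 1 positive -> definite
Clause 2: 2 positive -> not definite
Clause 3: 2 positive -> not definite
Clause 4: 2 positive -> not definite
Clause 5: 1 positive -> definite
Definite clause count = 2.

2


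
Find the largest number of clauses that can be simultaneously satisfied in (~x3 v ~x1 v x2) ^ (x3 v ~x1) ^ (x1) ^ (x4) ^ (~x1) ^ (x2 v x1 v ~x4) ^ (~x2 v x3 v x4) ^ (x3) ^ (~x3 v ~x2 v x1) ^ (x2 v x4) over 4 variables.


Enumerate all 16 truth assignments.
For each, count how many of the 10 clauses are satisfied.
The formula is not fully satisfiable, so the maximum is below 10.
Maximum simultaneously satisfiable clauses = 9.

9


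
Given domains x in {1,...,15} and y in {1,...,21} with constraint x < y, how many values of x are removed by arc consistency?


For the constraint x < y, x needs a supporting value in y's domain.
x can be at most 20 (one less than y's maximum).
Valid x values from domain: 15 out of 15.
Pruned = 15 - 15 = 0.

0


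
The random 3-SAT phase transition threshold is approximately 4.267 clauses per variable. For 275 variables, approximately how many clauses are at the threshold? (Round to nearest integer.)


The 3-SAT phase transition occurs at approximately 4.267 clauses per variable.
m = 4.267 * 275 = 1173.425.
Rounded to nearest integer: 1173.

1173


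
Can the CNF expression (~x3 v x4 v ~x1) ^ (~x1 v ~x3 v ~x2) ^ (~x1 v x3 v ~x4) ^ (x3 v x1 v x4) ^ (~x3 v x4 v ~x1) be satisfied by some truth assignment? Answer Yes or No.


Check all 16 possible truth assignments.
Number of satisfying assignments found: 9.
The formula is satisfiable.

Yes


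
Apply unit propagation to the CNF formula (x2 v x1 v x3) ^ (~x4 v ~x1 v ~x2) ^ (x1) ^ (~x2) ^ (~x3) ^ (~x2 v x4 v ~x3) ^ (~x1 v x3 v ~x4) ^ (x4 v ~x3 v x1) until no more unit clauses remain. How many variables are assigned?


Unit propagation repeatedly assigns the literal in any unit clause, then simplifies.
Assignments in order: x1 = T, x2 = F, x3 = F, x4 = F.
No further unit clauses remain.
Total variables assigned = 4.

4


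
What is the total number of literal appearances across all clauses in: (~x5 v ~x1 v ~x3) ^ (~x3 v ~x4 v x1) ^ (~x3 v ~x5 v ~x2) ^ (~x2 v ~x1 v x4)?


Clause lengths: 3, 3, 3, 3.
Sum = 3 + 3 + 3 + 3 = 12.

12


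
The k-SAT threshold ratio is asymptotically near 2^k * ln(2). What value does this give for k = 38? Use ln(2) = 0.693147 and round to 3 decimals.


Using the asymptotic formula: threshold ~ 2^k * ln(2).
2^38 = 274877906944.
274877906944 * 0.693147 = 190530796564.513.

190530796564.513


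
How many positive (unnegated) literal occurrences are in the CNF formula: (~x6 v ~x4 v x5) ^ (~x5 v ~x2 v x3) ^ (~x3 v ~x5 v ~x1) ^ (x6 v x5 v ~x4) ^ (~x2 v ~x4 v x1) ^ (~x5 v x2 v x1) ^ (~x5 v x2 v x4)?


Scan each clause for unnegated literals.
Clause 1: 1 positive; Clause 2: 1 positive; Clause 3: 0 positive; Clause 4: 2 positive; Clause 5: 1 positive; Clause 6: 2 positive; Clause 7: 2 positive.
Total positive literal occurrences = 9.

9


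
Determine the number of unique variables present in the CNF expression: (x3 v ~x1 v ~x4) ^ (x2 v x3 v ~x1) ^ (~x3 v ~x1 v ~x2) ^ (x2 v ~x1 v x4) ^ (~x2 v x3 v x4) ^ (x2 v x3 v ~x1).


Identify each distinct variable in the formula.
Variables found: x1, x2, x3, x4.
Total distinct variables = 4.

4


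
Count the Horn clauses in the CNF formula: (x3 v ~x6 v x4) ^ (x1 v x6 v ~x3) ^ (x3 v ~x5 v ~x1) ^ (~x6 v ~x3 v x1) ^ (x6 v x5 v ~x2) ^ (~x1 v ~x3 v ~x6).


A Horn clause has at most one positive literal.
Clause 1: 2 positive lit(s) -> not Horn
Clause 2: 2 positive lit(s) -> not Horn
Clause 3: 1 positive lit(s) -> Horn
Clause 4: 1 positive lit(s) -> Horn
Clause 5: 2 positive lit(s) -> not Horn
Clause 6: 0 positive lit(s) -> Horn
Total Horn clauses = 3.

3


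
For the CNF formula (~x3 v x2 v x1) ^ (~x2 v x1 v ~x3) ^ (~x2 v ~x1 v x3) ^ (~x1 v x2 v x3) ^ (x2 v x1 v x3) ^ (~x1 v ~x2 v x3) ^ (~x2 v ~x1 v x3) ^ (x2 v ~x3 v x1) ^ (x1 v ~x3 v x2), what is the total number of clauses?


Each group enclosed in parentheses joined by ^ is one clause.
Counting the conjuncts: 9 clauses.

9


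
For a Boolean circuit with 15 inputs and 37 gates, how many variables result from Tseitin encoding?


The Tseitin transformation introduces one auxiliary variable per gate.
Total variables = inputs + gates = 15 + 37 = 52.

52


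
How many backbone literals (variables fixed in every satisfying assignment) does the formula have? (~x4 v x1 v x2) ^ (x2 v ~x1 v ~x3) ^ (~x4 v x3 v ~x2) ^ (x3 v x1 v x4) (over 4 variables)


Find all satisfying assignments: 8 model(s).
Check which variables have the same value in every model.
No variable is fixed across all models.
Backbone size = 0.

0


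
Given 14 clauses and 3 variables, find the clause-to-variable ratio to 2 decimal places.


Clause-to-variable ratio = clauses / variables.
14 / 3 = 4.67.

4.67


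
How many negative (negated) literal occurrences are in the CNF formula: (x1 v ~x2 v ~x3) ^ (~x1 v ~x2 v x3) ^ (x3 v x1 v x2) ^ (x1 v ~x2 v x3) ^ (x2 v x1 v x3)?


Scan each clause for negated literals.
Clause 1: 2 negative; Clause 2: 2 negative; Clause 3: 0 negative; Clause 4: 1 negative; Clause 5: 0 negative.
Total negative literal occurrences = 5.

5


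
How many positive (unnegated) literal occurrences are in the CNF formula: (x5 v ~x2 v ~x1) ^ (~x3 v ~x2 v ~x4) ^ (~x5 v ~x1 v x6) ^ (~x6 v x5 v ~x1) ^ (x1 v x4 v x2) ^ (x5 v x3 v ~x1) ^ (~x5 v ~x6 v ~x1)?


Scan each clause for unnegated literals.
Clause 1: 1 positive; Clause 2: 0 positive; Clause 3: 1 positive; Clause 4: 1 positive; Clause 5: 3 positive; Clause 6: 2 positive; Clause 7: 0 positive.
Total positive literal occurrences = 8.

8


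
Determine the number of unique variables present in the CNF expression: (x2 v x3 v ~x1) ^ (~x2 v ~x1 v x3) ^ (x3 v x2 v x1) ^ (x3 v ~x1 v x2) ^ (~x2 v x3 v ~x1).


Identify each distinct variable in the formula.
Variables found: x1, x2, x3.
Total distinct variables = 3.

3


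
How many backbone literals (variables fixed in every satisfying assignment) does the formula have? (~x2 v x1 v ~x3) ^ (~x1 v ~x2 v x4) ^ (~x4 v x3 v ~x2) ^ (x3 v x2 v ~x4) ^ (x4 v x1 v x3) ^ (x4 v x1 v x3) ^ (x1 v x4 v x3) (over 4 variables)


Find all satisfying assignments: 6 model(s).
Check which variables have the same value in every model.
No variable is fixed across all models.
Backbone size = 0.

0


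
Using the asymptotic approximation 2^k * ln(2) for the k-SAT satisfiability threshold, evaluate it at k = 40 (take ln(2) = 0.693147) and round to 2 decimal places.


Using the asymptotic formula: threshold ~ 2^k * ln(2).
2^40 = 1099511627776.
1099511627776 * 0.693147 = 762123186258.05.

762123186258.05


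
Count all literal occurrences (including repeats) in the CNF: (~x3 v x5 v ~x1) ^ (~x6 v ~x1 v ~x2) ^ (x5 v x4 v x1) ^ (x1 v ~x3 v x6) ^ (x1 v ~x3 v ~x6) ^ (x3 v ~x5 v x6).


Clause lengths: 3, 3, 3, 3, 3, 3.
Sum = 3 + 3 + 3 + 3 + 3 + 3 = 18.

18


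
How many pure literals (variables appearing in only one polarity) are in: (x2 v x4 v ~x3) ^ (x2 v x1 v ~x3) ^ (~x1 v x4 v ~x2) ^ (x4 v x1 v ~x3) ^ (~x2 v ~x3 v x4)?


A pure literal appears in only one polarity across all clauses.
Pure literals: x3 (negative only), x4 (positive only).
Count = 2.

2


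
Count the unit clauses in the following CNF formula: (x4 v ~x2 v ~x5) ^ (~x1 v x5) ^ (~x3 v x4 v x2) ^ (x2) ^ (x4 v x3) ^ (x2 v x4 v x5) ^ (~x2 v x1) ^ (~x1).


A unit clause contains exactly one literal.
Unit clauses found: (x2), (~x1).
Count = 2.

2


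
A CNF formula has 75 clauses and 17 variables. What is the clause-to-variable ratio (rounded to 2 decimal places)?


Clause-to-variable ratio = clauses / variables.
75 / 17 = 4.41.

4.41


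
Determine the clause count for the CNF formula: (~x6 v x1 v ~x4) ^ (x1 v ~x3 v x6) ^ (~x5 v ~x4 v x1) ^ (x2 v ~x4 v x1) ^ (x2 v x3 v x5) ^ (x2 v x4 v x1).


Each group enclosed in parentheses joined by ^ is one clause.
Counting the conjuncts: 6 clauses.

6


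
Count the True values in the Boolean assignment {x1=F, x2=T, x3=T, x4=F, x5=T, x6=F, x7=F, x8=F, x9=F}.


The weight is the number of variables assigned True.
True variables: x2, x3, x5.
Weight = 3.

3


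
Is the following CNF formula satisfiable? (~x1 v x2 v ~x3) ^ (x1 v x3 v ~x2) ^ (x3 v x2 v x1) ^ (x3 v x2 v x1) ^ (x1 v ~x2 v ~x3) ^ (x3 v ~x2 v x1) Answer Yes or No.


Check all 8 possible truth assignments.
Number of satisfying assignments found: 4.
The formula is satisfiable.

Yes


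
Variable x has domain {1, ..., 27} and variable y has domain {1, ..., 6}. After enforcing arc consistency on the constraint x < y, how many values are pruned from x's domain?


For the constraint x < y, x needs a supporting value in y's domain.
x can be at most 5 (one less than y's maximum).
Valid x values from domain: 5 out of 27.
Pruned = 27 - 5 = 22.

22


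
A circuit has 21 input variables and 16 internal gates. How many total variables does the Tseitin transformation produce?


The Tseitin transformation introduces one auxiliary variable per gate.
Total variables = inputs + gates = 21 + 16 = 37.

37


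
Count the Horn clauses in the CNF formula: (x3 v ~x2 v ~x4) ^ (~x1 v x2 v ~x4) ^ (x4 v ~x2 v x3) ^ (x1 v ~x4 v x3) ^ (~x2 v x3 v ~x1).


A Horn clause has at most one positive literal.
Clause 1: 1 positive lit(s) -> Horn
Clause 2: 1 positive lit(s) -> Horn
Clause 3: 2 positive lit(s) -> not Horn
Clause 4: 2 positive lit(s) -> not Horn
Clause 5: 1 positive lit(s) -> Horn
Total Horn clauses = 3.

3


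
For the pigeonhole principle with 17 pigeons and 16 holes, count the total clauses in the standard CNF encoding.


The PHP encoding has two parts:
1) At-least-one-hole clauses: 17 (one per pigeon, each with 16 literals).
2) At-most-one-pigeon-per-hole clauses: 16 holes * C(17,2) = 16 * 136 = 2176.
Total clauses = 17 + 2176 = 2193.

2193


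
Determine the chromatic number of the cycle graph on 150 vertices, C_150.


A cycle on an even number of vertices is bipartite: alternate two colors around the cycle.
Since 150 is even, two colors suffice, and at least two are needed because the graph has edges.
Chromatic number = 2.

2


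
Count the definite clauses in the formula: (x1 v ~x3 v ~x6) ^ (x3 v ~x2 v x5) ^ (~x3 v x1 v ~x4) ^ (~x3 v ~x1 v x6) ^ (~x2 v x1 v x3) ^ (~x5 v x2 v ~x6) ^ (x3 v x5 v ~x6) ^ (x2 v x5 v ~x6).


A definite clause has exactly one positive literal.
Clause 1: 1 positive -> definite
Clause 2: 2 positive -> not definite
Clause 3: 1 positive -> definite
Clause 4: 1 positive -> definite
Clause 5: 2 positive -> not definite
Clause 6: 1 positive -> definite
Clause 7: 2 positive -> not definite
Clause 8: 2 positive -> not definite
Definite clause count = 4.

4


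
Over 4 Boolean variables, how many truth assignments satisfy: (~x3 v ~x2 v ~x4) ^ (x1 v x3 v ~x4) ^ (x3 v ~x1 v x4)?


Enumerate all 16 truth assignments over 4 variables.
Test each against every clause.
Satisfying assignments found: 10.

10


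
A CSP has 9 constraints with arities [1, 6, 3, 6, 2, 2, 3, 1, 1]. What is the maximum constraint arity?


The arities are: 1, 6, 3, 6, 2, 2, 3, 1, 1.
Scan for the maximum value.
Maximum arity = 6.

6


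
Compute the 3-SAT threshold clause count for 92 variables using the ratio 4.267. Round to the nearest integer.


The 3-SAT phase transition occurs at approximately 4.267 clauses per variable.
m = 4.267 * 92 = 392.564.
Rounded to nearest integer: 393.

393


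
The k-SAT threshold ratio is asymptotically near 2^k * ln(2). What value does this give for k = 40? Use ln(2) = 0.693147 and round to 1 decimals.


Using the asymptotic formula: threshold ~ 2^k * ln(2).
2^40 = 1099511627776.
1099511627776 * 0.693147 = 762123186258.1.

762123186258.1


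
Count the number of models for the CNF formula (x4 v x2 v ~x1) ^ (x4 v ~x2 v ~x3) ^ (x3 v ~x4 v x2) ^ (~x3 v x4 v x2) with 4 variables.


Enumerate all 16 truth assignments over 4 variables.
Test each against every clause.
Satisfying assignments found: 9.

9


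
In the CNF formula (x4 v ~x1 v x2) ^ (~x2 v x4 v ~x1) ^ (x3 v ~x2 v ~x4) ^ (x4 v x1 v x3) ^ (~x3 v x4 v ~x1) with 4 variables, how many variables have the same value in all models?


Find all satisfying assignments: 8 model(s).
Check which variables have the same value in every model.
No variable is fixed across all models.
Backbone size = 0.

0


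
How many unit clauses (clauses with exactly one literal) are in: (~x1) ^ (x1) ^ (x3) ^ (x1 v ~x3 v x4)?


A unit clause contains exactly one literal.
Unit clauses found: (~x1), (x1), (x3).
Count = 3.

3


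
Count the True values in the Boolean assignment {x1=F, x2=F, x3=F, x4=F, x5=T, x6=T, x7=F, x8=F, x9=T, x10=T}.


The weight is the number of variables assigned True.
True variables: x5, x6, x9, x10.
Weight = 4.

4


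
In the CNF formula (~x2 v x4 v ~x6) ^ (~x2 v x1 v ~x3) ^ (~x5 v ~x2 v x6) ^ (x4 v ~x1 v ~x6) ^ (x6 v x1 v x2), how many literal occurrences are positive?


Scan each clause for unnegated literals.
Clause 1: 1 positive; Clause 2: 1 positive; Clause 3: 1 positive; Clause 4: 1 positive; Clause 5: 3 positive.
Total positive literal occurrences = 7.

7


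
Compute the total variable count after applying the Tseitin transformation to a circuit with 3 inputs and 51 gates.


The Tseitin transformation introduces one auxiliary variable per gate.
Total variables = inputs + gates = 3 + 51 = 54.

54


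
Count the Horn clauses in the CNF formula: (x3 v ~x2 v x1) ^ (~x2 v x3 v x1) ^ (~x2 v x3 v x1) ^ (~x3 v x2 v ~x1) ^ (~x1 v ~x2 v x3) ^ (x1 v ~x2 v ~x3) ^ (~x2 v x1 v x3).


A Horn clause has at most one positive literal.
Clause 1: 2 positive lit(s) -> not Horn
Clause 2: 2 positive lit(s) -> not Horn
Clause 3: 2 positive lit(s) -> not Horn
Clause 4: 1 positive lit(s) -> Horn
Clause 5: 1 positive lit(s) -> Horn
Clause 6: 1 positive lit(s) -> Horn
Clause 7: 2 positive lit(s) -> not Horn
Total Horn clauses = 3.

3


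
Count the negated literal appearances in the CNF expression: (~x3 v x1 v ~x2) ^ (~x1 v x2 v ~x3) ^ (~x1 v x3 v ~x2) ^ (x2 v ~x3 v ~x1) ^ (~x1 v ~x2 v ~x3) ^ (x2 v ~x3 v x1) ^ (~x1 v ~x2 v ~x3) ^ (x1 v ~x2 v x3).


Scan each clause for negated literals.
Clause 1: 2 negative; Clause 2: 2 negative; Clause 3: 2 negative; Clause 4: 2 negative; Clause 5: 3 negative; Clause 6: 1 negative; Clause 7: 3 negative; Clause 8: 1 negative.
Total negative literal occurrences = 16.

16


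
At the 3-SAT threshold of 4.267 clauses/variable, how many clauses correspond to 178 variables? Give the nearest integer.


The 3-SAT phase transition occurs at approximately 4.267 clauses per variable.
m = 4.267 * 178 = 759.526.
Rounded to nearest integer: 760.

760


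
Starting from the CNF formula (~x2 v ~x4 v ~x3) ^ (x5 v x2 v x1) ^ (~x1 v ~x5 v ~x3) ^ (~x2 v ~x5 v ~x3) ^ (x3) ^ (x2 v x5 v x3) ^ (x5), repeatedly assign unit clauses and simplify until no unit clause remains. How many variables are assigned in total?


Unit propagation repeatedly assigns the literal in any unit clause, then simplifies.
Assignments in order: x3 = T, x5 = T, x1 = F, x2 = F.
No further unit clauses remain.
Total variables assigned = 4.

4


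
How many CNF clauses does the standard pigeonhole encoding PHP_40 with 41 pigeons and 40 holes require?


The PHP encoding has two parts:
1) At-least-one-hole clauses: 41 (one per pigeon, each with 40 literals).
2) At-most-one-pigeon-per-hole clauses: 40 holes * C(41,2) = 40 * 820 = 32800.
Total clauses = 41 + 32800 = 32841.

32841


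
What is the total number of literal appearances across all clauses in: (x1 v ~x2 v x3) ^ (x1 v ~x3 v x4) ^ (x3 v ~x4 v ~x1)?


Clause lengths: 3, 3, 3.
Sum = 3 + 3 + 3 = 9.

9


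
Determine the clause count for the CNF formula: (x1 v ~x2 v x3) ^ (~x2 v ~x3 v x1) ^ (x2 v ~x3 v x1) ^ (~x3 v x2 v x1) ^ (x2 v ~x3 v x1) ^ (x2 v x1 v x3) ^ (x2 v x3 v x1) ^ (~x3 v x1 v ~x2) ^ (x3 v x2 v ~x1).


Each group enclosed in parentheses joined by ^ is one clause.
Counting the conjuncts: 9 clauses.

9


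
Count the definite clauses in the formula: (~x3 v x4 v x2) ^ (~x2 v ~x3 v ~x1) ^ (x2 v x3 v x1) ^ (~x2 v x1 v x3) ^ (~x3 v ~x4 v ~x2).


A definite clause has exactly one positive literal.
Clause 1: 2 positive -> not definite
Clause 2: 0 positive -> not definite
Clause 3: 3 positive -> not definite
Clause 4: 2 positive -> not definite
Clause 5: 0 positive -> not definite
Definite clause count = 0.

0


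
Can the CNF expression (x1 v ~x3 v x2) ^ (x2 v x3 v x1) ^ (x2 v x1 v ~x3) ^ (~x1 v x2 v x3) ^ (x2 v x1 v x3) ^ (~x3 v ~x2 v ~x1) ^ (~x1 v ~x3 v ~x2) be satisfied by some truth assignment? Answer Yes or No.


Check all 8 possible truth assignments.
Number of satisfying assignments found: 4.
The formula is satisfiable.

Yes


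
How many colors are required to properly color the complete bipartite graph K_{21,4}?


K_{21,4} is bipartite by definition: the two parts are independent sets, with every edge crossing between them.
Color all vertices in one part with color 1 and all vertices in the other part with color 2.
Since the graph has at least one edge, one color does not suffice.
Chromatic number = 2.

2


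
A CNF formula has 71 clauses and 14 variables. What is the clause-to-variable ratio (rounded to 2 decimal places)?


Clause-to-variable ratio = clauses / variables.
71 / 14 = 5.07.

5.07


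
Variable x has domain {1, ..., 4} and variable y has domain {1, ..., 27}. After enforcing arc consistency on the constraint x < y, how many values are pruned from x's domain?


For the constraint x < y, x needs a supporting value in y's domain.
x can be at most 26 (one less than y's maximum).
Valid x values from domain: 4 out of 4.
Pruned = 4 - 4 = 0.

0


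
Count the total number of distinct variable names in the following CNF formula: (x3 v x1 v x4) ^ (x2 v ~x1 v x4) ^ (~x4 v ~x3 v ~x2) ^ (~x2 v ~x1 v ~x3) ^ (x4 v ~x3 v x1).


Identify each distinct variable in the formula.
Variables found: x1, x2, x3, x4.
Total distinct variables = 4.

4


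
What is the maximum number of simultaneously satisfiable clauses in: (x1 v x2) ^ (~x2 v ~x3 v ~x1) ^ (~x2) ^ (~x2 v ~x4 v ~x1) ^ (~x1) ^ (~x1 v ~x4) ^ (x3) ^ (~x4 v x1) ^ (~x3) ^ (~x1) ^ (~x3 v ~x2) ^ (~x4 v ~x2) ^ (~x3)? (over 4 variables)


Enumerate all 16 truth assignments.
For each, count how many of the 13 clauses are satisfied.
The formula is not fully satisfiable, so the maximum is below 13.
Maximum simultaneously satisfiable clauses = 11.

11


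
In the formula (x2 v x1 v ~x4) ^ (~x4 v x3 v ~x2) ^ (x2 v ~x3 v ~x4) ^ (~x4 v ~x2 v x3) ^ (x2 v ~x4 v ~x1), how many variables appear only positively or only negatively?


A pure literal appears in only one polarity across all clauses.
Pure literals: x4 (negative only).
Count = 1.

1


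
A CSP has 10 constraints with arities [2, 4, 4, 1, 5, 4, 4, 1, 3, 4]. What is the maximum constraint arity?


The arities are: 2, 4, 4, 1, 5, 4, 4, 1, 3, 4.
Scan for the maximum value.
Maximum arity = 5.

5


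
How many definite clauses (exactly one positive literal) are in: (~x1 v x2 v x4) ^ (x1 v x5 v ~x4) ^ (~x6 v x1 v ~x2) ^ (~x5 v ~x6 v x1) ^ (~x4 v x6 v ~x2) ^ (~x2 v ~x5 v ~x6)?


A definite clause has exactly one positive literal.
Clause 1: 2 positive -> not definite
Clause 2: 2 positive -> not definite
Clause 3: 1 positive -> definite
Clause 4: 1 positive -> definite
Clause 5: 1 positive -> definite
Clause 6: 0 positive -> not definite
Definite clause count = 3.

3


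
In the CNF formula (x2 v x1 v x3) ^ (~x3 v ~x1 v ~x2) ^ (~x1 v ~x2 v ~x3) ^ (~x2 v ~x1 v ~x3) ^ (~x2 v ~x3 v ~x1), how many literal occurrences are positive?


Scan each clause for unnegated literals.
Clause 1: 3 positive; Clause 2: 0 positive; Clause 3: 0 positive; Clause 4: 0 positive; Clause 5: 0 positive.
Total positive literal occurrences = 3.

3


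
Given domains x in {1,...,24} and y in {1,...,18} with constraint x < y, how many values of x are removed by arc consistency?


For the constraint x < y, x needs a supporting value in y's domain.
x can be at most 17 (one less than y's maximum).
Valid x values from domain: 17 out of 24.
Pruned = 24 - 17 = 7.

7


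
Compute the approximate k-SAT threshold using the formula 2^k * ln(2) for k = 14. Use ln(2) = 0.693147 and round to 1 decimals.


Using the asymptotic formula: threshold ~ 2^k * ln(2).
2^14 = 16384.
16384 * 0.693147 = 11356.5.

11356.5


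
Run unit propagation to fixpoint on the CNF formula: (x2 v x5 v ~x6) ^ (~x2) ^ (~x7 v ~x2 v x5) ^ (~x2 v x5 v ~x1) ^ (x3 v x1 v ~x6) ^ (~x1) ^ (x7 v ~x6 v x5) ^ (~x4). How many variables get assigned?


Unit propagation repeatedly assigns the literal in any unit clause, then simplifies.
Assignments in order: x2 = F, x1 = F, x4 = F.
No further unit clauses remain.
Total variables assigned = 3.

3


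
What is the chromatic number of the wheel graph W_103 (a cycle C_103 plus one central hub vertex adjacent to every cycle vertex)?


W_103 consists of the cycle C_103 together with a hub vertex adjacent to every cycle vertex.
The cycle C_103 needs 3 colors (odd cycle -> 3).
The hub is adjacent to every cycle vertex, so it must receive a new color distinct from all of them.
Chromatic number = 3 + 1 = 4.

4


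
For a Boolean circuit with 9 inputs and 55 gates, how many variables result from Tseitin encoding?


The Tseitin transformation introduces one auxiliary variable per gate.
Total variables = inputs + gates = 9 + 55 = 64.

64


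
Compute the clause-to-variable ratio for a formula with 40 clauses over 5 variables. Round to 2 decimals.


Clause-to-variable ratio = clauses / variables.
40 / 5 = 8.0.

8.0


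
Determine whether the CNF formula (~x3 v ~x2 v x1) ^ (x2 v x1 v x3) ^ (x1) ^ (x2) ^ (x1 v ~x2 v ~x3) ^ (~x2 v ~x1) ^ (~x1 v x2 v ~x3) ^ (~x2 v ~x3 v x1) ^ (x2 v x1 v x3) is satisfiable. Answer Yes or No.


Check all 8 possible truth assignments.
Number of satisfying assignments found: 0.
The formula is unsatisfiable.

No


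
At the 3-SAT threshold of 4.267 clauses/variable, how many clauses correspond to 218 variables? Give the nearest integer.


The 3-SAT phase transition occurs at approximately 4.267 clauses per variable.
m = 4.267 * 218 = 930.206.
Rounded to nearest integer: 930.

930


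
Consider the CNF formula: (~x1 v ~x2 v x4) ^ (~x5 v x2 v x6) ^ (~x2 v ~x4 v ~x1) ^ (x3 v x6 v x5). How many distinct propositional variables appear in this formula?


Identify each distinct variable in the formula.
Variables found: x1, x2, x3, x4, x5, x6.
Total distinct variables = 6.

6


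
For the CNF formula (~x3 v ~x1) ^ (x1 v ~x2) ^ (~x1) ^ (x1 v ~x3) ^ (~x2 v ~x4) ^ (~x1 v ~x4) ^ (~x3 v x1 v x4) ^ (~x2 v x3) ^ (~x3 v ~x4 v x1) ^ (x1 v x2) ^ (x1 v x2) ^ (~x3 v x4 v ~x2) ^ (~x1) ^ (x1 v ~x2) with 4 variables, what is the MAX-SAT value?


Enumerate all 16 truth assignments.
For each, count how many of the 14 clauses are satisfied.
The formula is not fully satisfiable, so the maximum is below 14.
Maximum simultaneously satisfiable clauses = 12.

12


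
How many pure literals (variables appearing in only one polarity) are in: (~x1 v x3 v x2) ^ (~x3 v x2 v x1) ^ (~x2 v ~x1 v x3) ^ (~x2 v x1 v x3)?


A pure literal appears in only one polarity across all clauses.
No pure literals found.
Count = 0.

0


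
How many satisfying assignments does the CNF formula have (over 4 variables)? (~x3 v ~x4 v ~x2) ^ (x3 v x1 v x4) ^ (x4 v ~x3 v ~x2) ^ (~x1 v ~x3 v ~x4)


Enumerate all 16 truth assignments over 4 variables.
Test each against every clause.
Satisfying assignments found: 9.

9
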